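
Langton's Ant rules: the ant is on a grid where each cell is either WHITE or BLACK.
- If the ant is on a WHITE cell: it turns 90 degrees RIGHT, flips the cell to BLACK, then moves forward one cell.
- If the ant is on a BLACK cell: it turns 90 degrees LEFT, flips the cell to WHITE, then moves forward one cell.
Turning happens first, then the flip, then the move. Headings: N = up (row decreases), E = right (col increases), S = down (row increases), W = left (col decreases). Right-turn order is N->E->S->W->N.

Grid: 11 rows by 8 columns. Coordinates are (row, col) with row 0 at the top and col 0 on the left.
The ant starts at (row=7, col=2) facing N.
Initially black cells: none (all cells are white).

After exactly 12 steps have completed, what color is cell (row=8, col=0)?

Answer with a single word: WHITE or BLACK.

Answer: BLACK

Derivation:
Step 1: on WHITE (7,2): turn R to E, flip to black, move to (7,3). |black|=1
Step 2: on WHITE (7,3): turn R to S, flip to black, move to (8,3). |black|=2
Step 3: on WHITE (8,3): turn R to W, flip to black, move to (8,2). |black|=3
Step 4: on WHITE (8,2): turn R to N, flip to black, move to (7,2). |black|=4
Step 5: on BLACK (7,2): turn L to W, flip to white, move to (7,1). |black|=3
Step 6: on WHITE (7,1): turn R to N, flip to black, move to (6,1). |black|=4
Step 7: on WHITE (6,1): turn R to E, flip to black, move to (6,2). |black|=5
Step 8: on WHITE (6,2): turn R to S, flip to black, move to (7,2). |black|=6
Step 9: on WHITE (7,2): turn R to W, flip to black, move to (7,1). |black|=7
Step 10: on BLACK (7,1): turn L to S, flip to white, move to (8,1). |black|=6
Step 11: on WHITE (8,1): turn R to W, flip to black, move to (8,0). |black|=7
Step 12: on WHITE (8,0): turn R to N, flip to black, move to (7,0). |black|=8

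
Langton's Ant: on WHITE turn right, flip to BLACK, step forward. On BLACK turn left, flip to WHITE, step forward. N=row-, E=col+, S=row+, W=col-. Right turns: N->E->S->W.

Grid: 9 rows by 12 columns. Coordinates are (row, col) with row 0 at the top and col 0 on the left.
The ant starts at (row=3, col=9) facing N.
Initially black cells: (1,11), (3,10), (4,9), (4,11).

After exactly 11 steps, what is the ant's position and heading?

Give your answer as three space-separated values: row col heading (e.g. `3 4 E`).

Step 1: on WHITE (3,9): turn R to E, flip to black, move to (3,10). |black|=5
Step 2: on BLACK (3,10): turn L to N, flip to white, move to (2,10). |black|=4
Step 3: on WHITE (2,10): turn R to E, flip to black, move to (2,11). |black|=5
Step 4: on WHITE (2,11): turn R to S, flip to black, move to (3,11). |black|=6
Step 5: on WHITE (3,11): turn R to W, flip to black, move to (3,10). |black|=7
Step 6: on WHITE (3,10): turn R to N, flip to black, move to (2,10). |black|=8
Step 7: on BLACK (2,10): turn L to W, flip to white, move to (2,9). |black|=7
Step 8: on WHITE (2,9): turn R to N, flip to black, move to (1,9). |black|=8
Step 9: on WHITE (1,9): turn R to E, flip to black, move to (1,10). |black|=9
Step 10: on WHITE (1,10): turn R to S, flip to black, move to (2,10). |black|=10
Step 11: on WHITE (2,10): turn R to W, flip to black, move to (2,9). |black|=11

Answer: 2 9 W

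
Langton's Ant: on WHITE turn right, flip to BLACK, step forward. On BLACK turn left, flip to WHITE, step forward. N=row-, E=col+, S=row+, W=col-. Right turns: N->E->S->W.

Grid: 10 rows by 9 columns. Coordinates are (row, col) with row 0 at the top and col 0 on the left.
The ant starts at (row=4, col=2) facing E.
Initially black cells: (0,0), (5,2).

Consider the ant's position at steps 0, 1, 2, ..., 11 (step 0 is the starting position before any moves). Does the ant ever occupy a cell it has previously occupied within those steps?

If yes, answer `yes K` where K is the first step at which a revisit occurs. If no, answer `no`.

Answer: yes 5

Derivation:
Step 1: on WHITE (4,2): turn R to S, flip to black, move to (5,2). |black|=3 — new cell
Step 2: on BLACK (5,2): turn L to E, flip to white, move to (5,3). |black|=2 — new cell
Step 3: on WHITE (5,3): turn R to S, flip to black, move to (6,3). |black|=3 — new cell
Step 4: on WHITE (6,3): turn R to W, flip to black, move to (6,2). |black|=4 — new cell
Step 5: on WHITE (6,2): turn R to N, flip to black, move to (5,2). |black|=5 — REVISIT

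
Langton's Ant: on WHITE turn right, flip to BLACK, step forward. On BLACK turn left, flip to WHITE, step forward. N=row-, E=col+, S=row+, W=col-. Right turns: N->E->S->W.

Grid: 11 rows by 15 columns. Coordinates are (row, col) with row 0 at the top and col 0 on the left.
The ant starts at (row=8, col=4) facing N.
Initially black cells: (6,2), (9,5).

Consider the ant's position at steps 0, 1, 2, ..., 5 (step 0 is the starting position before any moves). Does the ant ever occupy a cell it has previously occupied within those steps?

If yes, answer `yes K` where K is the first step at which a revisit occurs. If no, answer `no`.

Step 1: on WHITE (8,4): turn R to E, flip to black, move to (8,5). |black|=3 — new cell
Step 2: on WHITE (8,5): turn R to S, flip to black, move to (9,5). |black|=4 — new cell
Step 3: on BLACK (9,5): turn L to E, flip to white, move to (9,6). |black|=3 — new cell
Step 4: on WHITE (9,6): turn R to S, flip to black, move to (10,6). |black|=4 — new cell
Step 5: on WHITE (10,6): turn R to W, flip to black, move to (10,5). |black|=5 — new cell
No revisit within 5 steps.

Answer: no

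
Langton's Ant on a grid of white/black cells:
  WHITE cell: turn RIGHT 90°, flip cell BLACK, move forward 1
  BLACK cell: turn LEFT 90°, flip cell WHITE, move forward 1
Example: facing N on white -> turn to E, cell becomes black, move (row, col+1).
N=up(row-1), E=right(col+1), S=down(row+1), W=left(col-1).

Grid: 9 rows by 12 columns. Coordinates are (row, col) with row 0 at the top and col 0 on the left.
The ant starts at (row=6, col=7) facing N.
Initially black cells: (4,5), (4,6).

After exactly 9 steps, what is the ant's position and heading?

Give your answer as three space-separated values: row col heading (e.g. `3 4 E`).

Answer: 6 6 W

Derivation:
Step 1: on WHITE (6,7): turn R to E, flip to black, move to (6,8). |black|=3
Step 2: on WHITE (6,8): turn R to S, flip to black, move to (7,8). |black|=4
Step 3: on WHITE (7,8): turn R to W, flip to black, move to (7,7). |black|=5
Step 4: on WHITE (7,7): turn R to N, flip to black, move to (6,7). |black|=6
Step 5: on BLACK (6,7): turn L to W, flip to white, move to (6,6). |black|=5
Step 6: on WHITE (6,6): turn R to N, flip to black, move to (5,6). |black|=6
Step 7: on WHITE (5,6): turn R to E, flip to black, move to (5,7). |black|=7
Step 8: on WHITE (5,7): turn R to S, flip to black, move to (6,7). |black|=8
Step 9: on WHITE (6,7): turn R to W, flip to black, move to (6,6). |black|=9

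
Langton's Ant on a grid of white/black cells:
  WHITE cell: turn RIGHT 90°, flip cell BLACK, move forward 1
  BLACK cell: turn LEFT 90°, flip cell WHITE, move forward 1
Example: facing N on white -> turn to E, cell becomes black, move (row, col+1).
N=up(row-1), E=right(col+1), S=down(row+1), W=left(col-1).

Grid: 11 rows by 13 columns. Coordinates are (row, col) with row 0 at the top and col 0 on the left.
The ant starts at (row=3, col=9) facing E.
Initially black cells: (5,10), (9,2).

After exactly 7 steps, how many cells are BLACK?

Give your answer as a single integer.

Step 1: on WHITE (3,9): turn R to S, flip to black, move to (4,9). |black|=3
Step 2: on WHITE (4,9): turn R to W, flip to black, move to (4,8). |black|=4
Step 3: on WHITE (4,8): turn R to N, flip to black, move to (3,8). |black|=5
Step 4: on WHITE (3,8): turn R to E, flip to black, move to (3,9). |black|=6
Step 5: on BLACK (3,9): turn L to N, flip to white, move to (2,9). |black|=5
Step 6: on WHITE (2,9): turn R to E, flip to black, move to (2,10). |black|=6
Step 7: on WHITE (2,10): turn R to S, flip to black, move to (3,10). |black|=7

Answer: 7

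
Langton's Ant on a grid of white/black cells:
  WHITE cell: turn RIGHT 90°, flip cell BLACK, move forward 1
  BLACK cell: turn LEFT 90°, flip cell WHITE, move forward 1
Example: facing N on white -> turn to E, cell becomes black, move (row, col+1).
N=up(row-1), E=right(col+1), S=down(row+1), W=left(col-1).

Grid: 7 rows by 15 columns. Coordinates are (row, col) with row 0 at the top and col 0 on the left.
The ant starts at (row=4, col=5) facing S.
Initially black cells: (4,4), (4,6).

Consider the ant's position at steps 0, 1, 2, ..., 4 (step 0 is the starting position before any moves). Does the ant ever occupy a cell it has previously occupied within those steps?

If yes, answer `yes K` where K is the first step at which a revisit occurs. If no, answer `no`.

Answer: no

Derivation:
Step 1: on WHITE (4,5): turn R to W, flip to black, move to (4,4). |black|=3 — new cell
Step 2: on BLACK (4,4): turn L to S, flip to white, move to (5,4). |black|=2 — new cell
Step 3: on WHITE (5,4): turn R to W, flip to black, move to (5,3). |black|=3 — new cell
Step 4: on WHITE (5,3): turn R to N, flip to black, move to (4,3). |black|=4 — new cell
No revisit within 4 steps.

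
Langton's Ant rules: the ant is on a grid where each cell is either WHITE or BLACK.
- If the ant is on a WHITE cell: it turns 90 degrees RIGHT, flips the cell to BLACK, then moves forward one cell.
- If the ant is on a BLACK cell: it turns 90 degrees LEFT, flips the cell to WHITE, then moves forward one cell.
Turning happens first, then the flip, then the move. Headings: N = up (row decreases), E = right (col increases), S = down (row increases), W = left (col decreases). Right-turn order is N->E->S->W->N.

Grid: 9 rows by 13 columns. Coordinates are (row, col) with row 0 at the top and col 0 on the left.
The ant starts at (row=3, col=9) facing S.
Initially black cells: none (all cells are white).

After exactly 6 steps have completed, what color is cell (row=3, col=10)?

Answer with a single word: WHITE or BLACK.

Answer: BLACK

Derivation:
Step 1: on WHITE (3,9): turn R to W, flip to black, move to (3,8). |black|=1
Step 2: on WHITE (3,8): turn R to N, flip to black, move to (2,8). |black|=2
Step 3: on WHITE (2,8): turn R to E, flip to black, move to (2,9). |black|=3
Step 4: on WHITE (2,9): turn R to S, flip to black, move to (3,9). |black|=4
Step 5: on BLACK (3,9): turn L to E, flip to white, move to (3,10). |black|=3
Step 6: on WHITE (3,10): turn R to S, flip to black, move to (4,10). |black|=4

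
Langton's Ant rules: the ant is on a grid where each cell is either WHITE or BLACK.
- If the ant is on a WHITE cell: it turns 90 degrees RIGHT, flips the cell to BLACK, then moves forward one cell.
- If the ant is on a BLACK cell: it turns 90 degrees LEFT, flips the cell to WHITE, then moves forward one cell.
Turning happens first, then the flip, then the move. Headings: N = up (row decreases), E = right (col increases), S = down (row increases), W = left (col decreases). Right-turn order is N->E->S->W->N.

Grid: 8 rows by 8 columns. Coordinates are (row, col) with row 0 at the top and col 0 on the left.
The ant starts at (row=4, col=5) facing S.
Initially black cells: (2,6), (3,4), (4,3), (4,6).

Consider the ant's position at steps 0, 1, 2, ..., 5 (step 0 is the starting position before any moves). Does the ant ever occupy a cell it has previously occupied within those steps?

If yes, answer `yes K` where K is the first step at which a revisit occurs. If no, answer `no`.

Step 1: on WHITE (4,5): turn R to W, flip to black, move to (4,4). |black|=5 — new cell
Step 2: on WHITE (4,4): turn R to N, flip to black, move to (3,4). |black|=6 — new cell
Step 3: on BLACK (3,4): turn L to W, flip to white, move to (3,3). |black|=5 — new cell
Step 4: on WHITE (3,3): turn R to N, flip to black, move to (2,3). |black|=6 — new cell
Step 5: on WHITE (2,3): turn R to E, flip to black, move to (2,4). |black|=7 — new cell
No revisit within 5 steps.

Answer: no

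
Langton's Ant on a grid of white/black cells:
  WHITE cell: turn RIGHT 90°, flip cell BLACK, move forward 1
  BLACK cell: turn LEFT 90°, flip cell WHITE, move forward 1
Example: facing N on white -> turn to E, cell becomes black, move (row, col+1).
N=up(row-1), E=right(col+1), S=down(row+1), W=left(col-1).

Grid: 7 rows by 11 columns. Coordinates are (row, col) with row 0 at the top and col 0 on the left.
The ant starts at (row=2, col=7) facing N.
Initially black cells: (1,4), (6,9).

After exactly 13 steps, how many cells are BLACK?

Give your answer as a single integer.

Answer: 11

Derivation:
Step 1: on WHITE (2,7): turn R to E, flip to black, move to (2,8). |black|=3
Step 2: on WHITE (2,8): turn R to S, flip to black, move to (3,8). |black|=4
Step 3: on WHITE (3,8): turn R to W, flip to black, move to (3,7). |black|=5
Step 4: on WHITE (3,7): turn R to N, flip to black, move to (2,7). |black|=6
Step 5: on BLACK (2,7): turn L to W, flip to white, move to (2,6). |black|=5
Step 6: on WHITE (2,6): turn R to N, flip to black, move to (1,6). |black|=6
Step 7: on WHITE (1,6): turn R to E, flip to black, move to (1,7). |black|=7
Step 8: on WHITE (1,7): turn R to S, flip to black, move to (2,7). |black|=8
Step 9: on WHITE (2,7): turn R to W, flip to black, move to (2,6). |black|=9
Step 10: on BLACK (2,6): turn L to S, flip to white, move to (3,6). |black|=8
Step 11: on WHITE (3,6): turn R to W, flip to black, move to (3,5). |black|=9
Step 12: on WHITE (3,5): turn R to N, flip to black, move to (2,5). |black|=10
Step 13: on WHITE (2,5): turn R to E, flip to black, move to (2,6). |black|=11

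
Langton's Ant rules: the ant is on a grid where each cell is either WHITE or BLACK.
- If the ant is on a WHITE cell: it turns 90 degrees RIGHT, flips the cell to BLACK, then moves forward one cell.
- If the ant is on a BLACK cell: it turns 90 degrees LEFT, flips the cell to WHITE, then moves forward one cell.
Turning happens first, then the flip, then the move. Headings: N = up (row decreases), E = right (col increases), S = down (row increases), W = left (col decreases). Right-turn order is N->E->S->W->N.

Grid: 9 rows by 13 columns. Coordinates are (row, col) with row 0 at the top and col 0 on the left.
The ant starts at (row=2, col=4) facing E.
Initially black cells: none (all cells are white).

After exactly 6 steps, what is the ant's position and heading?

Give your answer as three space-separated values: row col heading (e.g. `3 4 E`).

Step 1: on WHITE (2,4): turn R to S, flip to black, move to (3,4). |black|=1
Step 2: on WHITE (3,4): turn R to W, flip to black, move to (3,3). |black|=2
Step 3: on WHITE (3,3): turn R to N, flip to black, move to (2,3). |black|=3
Step 4: on WHITE (2,3): turn R to E, flip to black, move to (2,4). |black|=4
Step 5: on BLACK (2,4): turn L to N, flip to white, move to (1,4). |black|=3
Step 6: on WHITE (1,4): turn R to E, flip to black, move to (1,5). |black|=4

Answer: 1 5 E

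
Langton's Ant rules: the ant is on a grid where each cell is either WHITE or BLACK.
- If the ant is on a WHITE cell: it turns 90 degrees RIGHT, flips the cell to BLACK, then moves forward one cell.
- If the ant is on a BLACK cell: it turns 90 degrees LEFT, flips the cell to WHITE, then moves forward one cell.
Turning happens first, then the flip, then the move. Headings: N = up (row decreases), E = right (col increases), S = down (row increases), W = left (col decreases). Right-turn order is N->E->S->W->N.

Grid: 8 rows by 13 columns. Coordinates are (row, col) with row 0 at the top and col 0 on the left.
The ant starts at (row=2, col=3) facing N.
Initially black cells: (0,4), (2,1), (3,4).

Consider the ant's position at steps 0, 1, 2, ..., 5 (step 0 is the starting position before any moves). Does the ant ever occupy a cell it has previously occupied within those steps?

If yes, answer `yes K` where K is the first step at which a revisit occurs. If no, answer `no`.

Step 1: on WHITE (2,3): turn R to E, flip to black, move to (2,4). |black|=4 — new cell
Step 2: on WHITE (2,4): turn R to S, flip to black, move to (3,4). |black|=5 — new cell
Step 3: on BLACK (3,4): turn L to E, flip to white, move to (3,5). |black|=4 — new cell
Step 4: on WHITE (3,5): turn R to S, flip to black, move to (4,5). |black|=5 — new cell
Step 5: on WHITE (4,5): turn R to W, flip to black, move to (4,4). |black|=6 — new cell
No revisit within 5 steps.

Answer: no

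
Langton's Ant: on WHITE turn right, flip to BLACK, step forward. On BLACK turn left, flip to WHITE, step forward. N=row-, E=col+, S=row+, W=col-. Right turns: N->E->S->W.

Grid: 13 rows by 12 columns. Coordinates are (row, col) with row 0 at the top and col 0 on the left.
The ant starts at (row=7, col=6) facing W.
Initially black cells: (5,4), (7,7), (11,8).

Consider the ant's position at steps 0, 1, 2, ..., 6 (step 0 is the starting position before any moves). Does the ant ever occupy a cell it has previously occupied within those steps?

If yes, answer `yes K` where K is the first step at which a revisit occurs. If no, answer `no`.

Step 1: on WHITE (7,6): turn R to N, flip to black, move to (6,6). |black|=4 — new cell
Step 2: on WHITE (6,6): turn R to E, flip to black, move to (6,7). |black|=5 — new cell
Step 3: on WHITE (6,7): turn R to S, flip to black, move to (7,7). |black|=6 — new cell
Step 4: on BLACK (7,7): turn L to E, flip to white, move to (7,8). |black|=5 — new cell
Step 5: on WHITE (7,8): turn R to S, flip to black, move to (8,8). |black|=6 — new cell
Step 6: on WHITE (8,8): turn R to W, flip to black, move to (8,7). |black|=7 — new cell
No revisit within 6 steps.

Answer: no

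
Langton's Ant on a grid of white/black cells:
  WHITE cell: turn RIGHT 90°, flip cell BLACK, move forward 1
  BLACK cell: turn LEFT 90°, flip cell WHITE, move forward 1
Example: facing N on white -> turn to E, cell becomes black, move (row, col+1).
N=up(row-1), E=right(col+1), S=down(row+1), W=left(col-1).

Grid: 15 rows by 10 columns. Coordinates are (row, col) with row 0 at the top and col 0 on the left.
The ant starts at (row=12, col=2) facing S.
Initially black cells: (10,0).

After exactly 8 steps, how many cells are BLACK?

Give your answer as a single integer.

Answer: 7

Derivation:
Step 1: on WHITE (12,2): turn R to W, flip to black, move to (12,1). |black|=2
Step 2: on WHITE (12,1): turn R to N, flip to black, move to (11,1). |black|=3
Step 3: on WHITE (11,1): turn R to E, flip to black, move to (11,2). |black|=4
Step 4: on WHITE (11,2): turn R to S, flip to black, move to (12,2). |black|=5
Step 5: on BLACK (12,2): turn L to E, flip to white, move to (12,3). |black|=4
Step 6: on WHITE (12,3): turn R to S, flip to black, move to (13,3). |black|=5
Step 7: on WHITE (13,3): turn R to W, flip to black, move to (13,2). |black|=6
Step 8: on WHITE (13,2): turn R to N, flip to black, move to (12,2). |black|=7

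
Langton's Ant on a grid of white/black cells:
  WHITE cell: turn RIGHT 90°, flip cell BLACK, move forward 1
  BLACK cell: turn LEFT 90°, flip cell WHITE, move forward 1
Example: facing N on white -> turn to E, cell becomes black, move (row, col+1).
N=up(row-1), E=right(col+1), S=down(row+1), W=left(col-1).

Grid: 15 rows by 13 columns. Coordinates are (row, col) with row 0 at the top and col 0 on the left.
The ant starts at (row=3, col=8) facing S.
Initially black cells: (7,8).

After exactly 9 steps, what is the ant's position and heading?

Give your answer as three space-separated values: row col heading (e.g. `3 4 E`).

Answer: 3 9 E

Derivation:
Step 1: on WHITE (3,8): turn R to W, flip to black, move to (3,7). |black|=2
Step 2: on WHITE (3,7): turn R to N, flip to black, move to (2,7). |black|=3
Step 3: on WHITE (2,7): turn R to E, flip to black, move to (2,8). |black|=4
Step 4: on WHITE (2,8): turn R to S, flip to black, move to (3,8). |black|=5
Step 5: on BLACK (3,8): turn L to E, flip to white, move to (3,9). |black|=4
Step 6: on WHITE (3,9): turn R to S, flip to black, move to (4,9). |black|=5
Step 7: on WHITE (4,9): turn R to W, flip to black, move to (4,8). |black|=6
Step 8: on WHITE (4,8): turn R to N, flip to black, move to (3,8). |black|=7
Step 9: on WHITE (3,8): turn R to E, flip to black, move to (3,9). |black|=8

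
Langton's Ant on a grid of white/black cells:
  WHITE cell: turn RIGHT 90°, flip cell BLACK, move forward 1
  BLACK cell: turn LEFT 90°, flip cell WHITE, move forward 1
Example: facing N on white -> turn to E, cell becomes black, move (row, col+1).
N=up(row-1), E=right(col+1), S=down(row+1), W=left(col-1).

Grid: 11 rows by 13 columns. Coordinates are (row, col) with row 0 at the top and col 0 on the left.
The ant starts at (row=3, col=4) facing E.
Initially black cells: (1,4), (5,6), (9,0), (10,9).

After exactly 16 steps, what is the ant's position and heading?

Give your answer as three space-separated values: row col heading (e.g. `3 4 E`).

Step 1: on WHITE (3,4): turn R to S, flip to black, move to (4,4). |black|=5
Step 2: on WHITE (4,4): turn R to W, flip to black, move to (4,3). |black|=6
Step 3: on WHITE (4,3): turn R to N, flip to black, move to (3,3). |black|=7
Step 4: on WHITE (3,3): turn R to E, flip to black, move to (3,4). |black|=8
Step 5: on BLACK (3,4): turn L to N, flip to white, move to (2,4). |black|=7
Step 6: on WHITE (2,4): turn R to E, flip to black, move to (2,5). |black|=8
Step 7: on WHITE (2,5): turn R to S, flip to black, move to (3,5). |black|=9
Step 8: on WHITE (3,5): turn R to W, flip to black, move to (3,4). |black|=10
Step 9: on WHITE (3,4): turn R to N, flip to black, move to (2,4). |black|=11
Step 10: on BLACK (2,4): turn L to W, flip to white, move to (2,3). |black|=10
Step 11: on WHITE (2,3): turn R to N, flip to black, move to (1,3). |black|=11
Step 12: on WHITE (1,3): turn R to E, flip to black, move to (1,4). |black|=12
Step 13: on BLACK (1,4): turn L to N, flip to white, move to (0,4). |black|=11
Step 14: on WHITE (0,4): turn R to E, flip to black, move to (0,5). |black|=12
Step 15: on WHITE (0,5): turn R to S, flip to black, move to (1,5). |black|=13
Step 16: on WHITE (1,5): turn R to W, flip to black, move to (1,4). |black|=14

Answer: 1 4 W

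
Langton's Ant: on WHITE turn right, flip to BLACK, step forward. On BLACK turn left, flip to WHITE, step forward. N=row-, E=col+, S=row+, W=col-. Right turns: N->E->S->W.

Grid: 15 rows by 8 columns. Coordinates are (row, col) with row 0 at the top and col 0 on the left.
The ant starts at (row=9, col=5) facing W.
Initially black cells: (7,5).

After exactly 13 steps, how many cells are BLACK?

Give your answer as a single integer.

Step 1: on WHITE (9,5): turn R to N, flip to black, move to (8,5). |black|=2
Step 2: on WHITE (8,5): turn R to E, flip to black, move to (8,6). |black|=3
Step 3: on WHITE (8,6): turn R to S, flip to black, move to (9,6). |black|=4
Step 4: on WHITE (9,6): turn R to W, flip to black, move to (9,5). |black|=5
Step 5: on BLACK (9,5): turn L to S, flip to white, move to (10,5). |black|=4
Step 6: on WHITE (10,5): turn R to W, flip to black, move to (10,4). |black|=5
Step 7: on WHITE (10,4): turn R to N, flip to black, move to (9,4). |black|=6
Step 8: on WHITE (9,4): turn R to E, flip to black, move to (9,5). |black|=7
Step 9: on WHITE (9,5): turn R to S, flip to black, move to (10,5). |black|=8
Step 10: on BLACK (10,5): turn L to E, flip to white, move to (10,6). |black|=7
Step 11: on WHITE (10,6): turn R to S, flip to black, move to (11,6). |black|=8
Step 12: on WHITE (11,6): turn R to W, flip to black, move to (11,5). |black|=9
Step 13: on WHITE (11,5): turn R to N, flip to black, move to (10,5). |black|=10

Answer: 10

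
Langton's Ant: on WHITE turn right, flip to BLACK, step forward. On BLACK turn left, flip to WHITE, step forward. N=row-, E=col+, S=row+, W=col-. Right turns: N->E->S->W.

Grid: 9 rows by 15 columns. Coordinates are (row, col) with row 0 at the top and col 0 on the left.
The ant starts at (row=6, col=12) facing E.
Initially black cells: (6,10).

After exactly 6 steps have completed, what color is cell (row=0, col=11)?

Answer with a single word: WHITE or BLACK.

Step 1: on WHITE (6,12): turn R to S, flip to black, move to (7,12). |black|=2
Step 2: on WHITE (7,12): turn R to W, flip to black, move to (7,11). |black|=3
Step 3: on WHITE (7,11): turn R to N, flip to black, move to (6,11). |black|=4
Step 4: on WHITE (6,11): turn R to E, flip to black, move to (6,12). |black|=5
Step 5: on BLACK (6,12): turn L to N, flip to white, move to (5,12). |black|=4
Step 6: on WHITE (5,12): turn R to E, flip to black, move to (5,13). |black|=5

Answer: WHITE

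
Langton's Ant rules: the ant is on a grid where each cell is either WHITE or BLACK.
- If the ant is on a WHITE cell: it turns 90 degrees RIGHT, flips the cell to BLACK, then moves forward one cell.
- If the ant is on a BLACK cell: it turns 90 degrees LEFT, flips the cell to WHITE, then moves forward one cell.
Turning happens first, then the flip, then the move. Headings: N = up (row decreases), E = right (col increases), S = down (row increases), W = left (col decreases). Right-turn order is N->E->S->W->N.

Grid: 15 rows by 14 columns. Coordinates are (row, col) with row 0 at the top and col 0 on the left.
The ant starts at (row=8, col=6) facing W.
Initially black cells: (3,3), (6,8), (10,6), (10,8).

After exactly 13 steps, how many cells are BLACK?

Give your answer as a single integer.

Answer: 11

Derivation:
Step 1: on WHITE (8,6): turn R to N, flip to black, move to (7,6). |black|=5
Step 2: on WHITE (7,6): turn R to E, flip to black, move to (7,7). |black|=6
Step 3: on WHITE (7,7): turn R to S, flip to black, move to (8,7). |black|=7
Step 4: on WHITE (8,7): turn R to W, flip to black, move to (8,6). |black|=8
Step 5: on BLACK (8,6): turn L to S, flip to white, move to (9,6). |black|=7
Step 6: on WHITE (9,6): turn R to W, flip to black, move to (9,5). |black|=8
Step 7: on WHITE (9,5): turn R to N, flip to black, move to (8,5). |black|=9
Step 8: on WHITE (8,5): turn R to E, flip to black, move to (8,6). |black|=10
Step 9: on WHITE (8,6): turn R to S, flip to black, move to (9,6). |black|=11
Step 10: on BLACK (9,6): turn L to E, flip to white, move to (9,7). |black|=10
Step 11: on WHITE (9,7): turn R to S, flip to black, move to (10,7). |black|=11
Step 12: on WHITE (10,7): turn R to W, flip to black, move to (10,6). |black|=12
Step 13: on BLACK (10,6): turn L to S, flip to white, move to (11,6). |black|=11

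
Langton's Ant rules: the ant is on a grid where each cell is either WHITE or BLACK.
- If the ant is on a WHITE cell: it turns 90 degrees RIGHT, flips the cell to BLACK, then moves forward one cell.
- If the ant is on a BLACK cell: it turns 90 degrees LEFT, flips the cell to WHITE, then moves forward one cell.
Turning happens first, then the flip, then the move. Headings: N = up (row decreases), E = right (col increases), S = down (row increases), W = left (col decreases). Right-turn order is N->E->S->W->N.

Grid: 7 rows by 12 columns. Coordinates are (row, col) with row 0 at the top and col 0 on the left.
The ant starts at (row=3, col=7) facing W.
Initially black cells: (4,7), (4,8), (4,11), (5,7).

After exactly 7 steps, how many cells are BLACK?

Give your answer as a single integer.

Answer: 5

Derivation:
Step 1: on WHITE (3,7): turn R to N, flip to black, move to (2,7). |black|=5
Step 2: on WHITE (2,7): turn R to E, flip to black, move to (2,8). |black|=6
Step 3: on WHITE (2,8): turn R to S, flip to black, move to (3,8). |black|=7
Step 4: on WHITE (3,8): turn R to W, flip to black, move to (3,7). |black|=8
Step 5: on BLACK (3,7): turn L to S, flip to white, move to (4,7). |black|=7
Step 6: on BLACK (4,7): turn L to E, flip to white, move to (4,8). |black|=6
Step 7: on BLACK (4,8): turn L to N, flip to white, move to (3,8). |black|=5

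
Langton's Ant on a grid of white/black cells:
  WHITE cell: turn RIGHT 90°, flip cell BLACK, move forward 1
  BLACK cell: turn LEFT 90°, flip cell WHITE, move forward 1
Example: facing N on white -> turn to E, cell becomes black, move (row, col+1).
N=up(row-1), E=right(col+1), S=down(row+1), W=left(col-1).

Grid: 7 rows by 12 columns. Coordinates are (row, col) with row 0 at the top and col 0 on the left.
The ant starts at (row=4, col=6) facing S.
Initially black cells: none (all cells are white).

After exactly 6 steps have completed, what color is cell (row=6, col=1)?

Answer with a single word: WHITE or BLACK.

Answer: WHITE

Derivation:
Step 1: on WHITE (4,6): turn R to W, flip to black, move to (4,5). |black|=1
Step 2: on WHITE (4,5): turn R to N, flip to black, move to (3,5). |black|=2
Step 3: on WHITE (3,5): turn R to E, flip to black, move to (3,6). |black|=3
Step 4: on WHITE (3,6): turn R to S, flip to black, move to (4,6). |black|=4
Step 5: on BLACK (4,6): turn L to E, flip to white, move to (4,7). |black|=3
Step 6: on WHITE (4,7): turn R to S, flip to black, move to (5,7). |black|=4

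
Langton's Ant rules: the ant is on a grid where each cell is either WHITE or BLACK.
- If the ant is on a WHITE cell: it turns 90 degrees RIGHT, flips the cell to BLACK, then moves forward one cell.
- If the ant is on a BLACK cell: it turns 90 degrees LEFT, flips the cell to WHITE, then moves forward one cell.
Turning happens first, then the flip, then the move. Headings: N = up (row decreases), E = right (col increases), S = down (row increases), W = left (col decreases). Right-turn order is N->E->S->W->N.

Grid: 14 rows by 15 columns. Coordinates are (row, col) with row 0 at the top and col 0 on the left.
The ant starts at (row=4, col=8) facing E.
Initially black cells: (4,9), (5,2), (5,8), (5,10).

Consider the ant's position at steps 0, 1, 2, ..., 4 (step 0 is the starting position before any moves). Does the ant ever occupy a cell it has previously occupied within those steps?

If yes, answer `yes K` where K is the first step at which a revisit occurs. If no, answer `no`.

Answer: no

Derivation:
Step 1: on WHITE (4,8): turn R to S, flip to black, move to (5,8). |black|=5 — new cell
Step 2: on BLACK (5,8): turn L to E, flip to white, move to (5,9). |black|=4 — new cell
Step 3: on WHITE (5,9): turn R to S, flip to black, move to (6,9). |black|=5 — new cell
Step 4: on WHITE (6,9): turn R to W, flip to black, move to (6,8). |black|=6 — new cell
No revisit within 4 steps.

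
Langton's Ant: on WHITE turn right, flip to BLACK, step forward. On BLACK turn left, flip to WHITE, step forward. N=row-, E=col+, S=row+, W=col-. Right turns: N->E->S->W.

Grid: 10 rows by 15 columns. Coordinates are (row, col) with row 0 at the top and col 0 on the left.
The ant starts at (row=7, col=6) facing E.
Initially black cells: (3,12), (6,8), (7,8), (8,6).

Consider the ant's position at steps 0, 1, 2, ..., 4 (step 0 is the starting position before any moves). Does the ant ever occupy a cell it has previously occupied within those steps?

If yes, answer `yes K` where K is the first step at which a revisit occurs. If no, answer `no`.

Answer: no

Derivation:
Step 1: on WHITE (7,6): turn R to S, flip to black, move to (8,6). |black|=5 — new cell
Step 2: on BLACK (8,6): turn L to E, flip to white, move to (8,7). |black|=4 — new cell
Step 3: on WHITE (8,7): turn R to S, flip to black, move to (9,7). |black|=5 — new cell
Step 4: on WHITE (9,7): turn R to W, flip to black, move to (9,6). |black|=6 — new cell
No revisit within 4 steps.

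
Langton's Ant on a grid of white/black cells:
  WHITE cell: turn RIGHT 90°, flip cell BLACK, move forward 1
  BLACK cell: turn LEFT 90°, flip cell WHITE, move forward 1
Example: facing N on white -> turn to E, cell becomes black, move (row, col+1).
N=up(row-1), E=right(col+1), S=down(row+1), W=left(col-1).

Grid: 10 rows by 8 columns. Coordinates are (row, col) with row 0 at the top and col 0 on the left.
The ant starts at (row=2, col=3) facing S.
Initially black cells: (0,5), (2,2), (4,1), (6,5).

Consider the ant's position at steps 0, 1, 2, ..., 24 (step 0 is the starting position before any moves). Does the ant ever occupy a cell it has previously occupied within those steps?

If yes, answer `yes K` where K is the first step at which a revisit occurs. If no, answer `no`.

Step 1: on WHITE (2,3): turn R to W, flip to black, move to (2,2). |black|=5 — new cell
Step 2: on BLACK (2,2): turn L to S, flip to white, move to (3,2). |black|=4 — new cell
Step 3: on WHITE (3,2): turn R to W, flip to black, move to (3,1). |black|=5 — new cell
Step 4: on WHITE (3,1): turn R to N, flip to black, move to (2,1). |black|=6 — new cell
Step 5: on WHITE (2,1): turn R to E, flip to black, move to (2,2). |black|=7 — REVISIT

Answer: yes 5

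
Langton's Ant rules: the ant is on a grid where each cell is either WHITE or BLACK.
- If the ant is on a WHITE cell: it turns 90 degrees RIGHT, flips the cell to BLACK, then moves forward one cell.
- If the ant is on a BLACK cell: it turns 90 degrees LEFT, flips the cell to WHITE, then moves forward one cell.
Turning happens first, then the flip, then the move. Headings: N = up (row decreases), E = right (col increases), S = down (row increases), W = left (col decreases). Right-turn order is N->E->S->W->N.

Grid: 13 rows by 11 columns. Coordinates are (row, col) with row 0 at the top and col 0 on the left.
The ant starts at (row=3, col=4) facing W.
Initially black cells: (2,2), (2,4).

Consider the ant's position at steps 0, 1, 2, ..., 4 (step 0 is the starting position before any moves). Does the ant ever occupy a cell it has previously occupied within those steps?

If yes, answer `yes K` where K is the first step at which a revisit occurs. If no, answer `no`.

Answer: no

Derivation:
Step 1: on WHITE (3,4): turn R to N, flip to black, move to (2,4). |black|=3 — new cell
Step 2: on BLACK (2,4): turn L to W, flip to white, move to (2,3). |black|=2 — new cell
Step 3: on WHITE (2,3): turn R to N, flip to black, move to (1,3). |black|=3 — new cell
Step 4: on WHITE (1,3): turn R to E, flip to black, move to (1,4). |black|=4 — new cell
No revisit within 4 steps.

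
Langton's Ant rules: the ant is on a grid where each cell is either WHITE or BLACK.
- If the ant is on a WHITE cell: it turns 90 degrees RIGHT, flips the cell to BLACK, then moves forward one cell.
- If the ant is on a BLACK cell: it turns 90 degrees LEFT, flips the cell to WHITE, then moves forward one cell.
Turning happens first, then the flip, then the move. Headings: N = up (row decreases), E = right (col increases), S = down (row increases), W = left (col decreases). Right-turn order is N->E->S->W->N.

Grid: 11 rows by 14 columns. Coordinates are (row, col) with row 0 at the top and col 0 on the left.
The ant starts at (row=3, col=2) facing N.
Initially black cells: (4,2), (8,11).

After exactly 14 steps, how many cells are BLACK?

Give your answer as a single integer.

Step 1: on WHITE (3,2): turn R to E, flip to black, move to (3,3). |black|=3
Step 2: on WHITE (3,3): turn R to S, flip to black, move to (4,3). |black|=4
Step 3: on WHITE (4,3): turn R to W, flip to black, move to (4,2). |black|=5
Step 4: on BLACK (4,2): turn L to S, flip to white, move to (5,2). |black|=4
Step 5: on WHITE (5,2): turn R to W, flip to black, move to (5,1). |black|=5
Step 6: on WHITE (5,1): turn R to N, flip to black, move to (4,1). |black|=6
Step 7: on WHITE (4,1): turn R to E, flip to black, move to (4,2). |black|=7
Step 8: on WHITE (4,2): turn R to S, flip to black, move to (5,2). |black|=8
Step 9: on BLACK (5,2): turn L to E, flip to white, move to (5,3). |black|=7
Step 10: on WHITE (5,3): turn R to S, flip to black, move to (6,3). |black|=8
Step 11: on WHITE (6,3): turn R to W, flip to black, move to (6,2). |black|=9
Step 12: on WHITE (6,2): turn R to N, flip to black, move to (5,2). |black|=10
Step 13: on WHITE (5,2): turn R to E, flip to black, move to (5,3). |black|=11
Step 14: on BLACK (5,3): turn L to N, flip to white, move to (4,3). |black|=10

Answer: 10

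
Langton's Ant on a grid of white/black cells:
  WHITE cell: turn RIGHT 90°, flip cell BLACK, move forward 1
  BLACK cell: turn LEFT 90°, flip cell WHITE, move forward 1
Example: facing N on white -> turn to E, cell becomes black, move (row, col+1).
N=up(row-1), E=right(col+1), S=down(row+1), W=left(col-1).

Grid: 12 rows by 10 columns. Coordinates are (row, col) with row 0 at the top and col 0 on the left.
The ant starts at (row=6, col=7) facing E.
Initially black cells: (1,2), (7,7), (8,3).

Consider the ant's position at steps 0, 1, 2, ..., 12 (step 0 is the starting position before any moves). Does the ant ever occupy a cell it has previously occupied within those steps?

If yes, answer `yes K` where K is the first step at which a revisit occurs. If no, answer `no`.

Answer: yes 5

Derivation:
Step 1: on WHITE (6,7): turn R to S, flip to black, move to (7,7). |black|=4 — new cell
Step 2: on BLACK (7,7): turn L to E, flip to white, move to (7,8). |black|=3 — new cell
Step 3: on WHITE (7,8): turn R to S, flip to black, move to (8,8). |black|=4 — new cell
Step 4: on WHITE (8,8): turn R to W, flip to black, move to (8,7). |black|=5 — new cell
Step 5: on WHITE (8,7): turn R to N, flip to black, move to (7,7). |black|=6 — REVISIT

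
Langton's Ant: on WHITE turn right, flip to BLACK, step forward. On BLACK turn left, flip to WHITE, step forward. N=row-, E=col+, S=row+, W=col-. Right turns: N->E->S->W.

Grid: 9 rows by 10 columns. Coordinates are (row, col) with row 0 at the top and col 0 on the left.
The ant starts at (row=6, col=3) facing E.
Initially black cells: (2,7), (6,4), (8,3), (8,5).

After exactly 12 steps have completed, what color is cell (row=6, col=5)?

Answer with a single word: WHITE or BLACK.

Step 1: on WHITE (6,3): turn R to S, flip to black, move to (7,3). |black|=5
Step 2: on WHITE (7,3): turn R to W, flip to black, move to (7,2). |black|=6
Step 3: on WHITE (7,2): turn R to N, flip to black, move to (6,2). |black|=7
Step 4: on WHITE (6,2): turn R to E, flip to black, move to (6,3). |black|=8
Step 5: on BLACK (6,3): turn L to N, flip to white, move to (5,3). |black|=7
Step 6: on WHITE (5,3): turn R to E, flip to black, move to (5,4). |black|=8
Step 7: on WHITE (5,4): turn R to S, flip to black, move to (6,4). |black|=9
Step 8: on BLACK (6,4): turn L to E, flip to white, move to (6,5). |black|=8
Step 9: on WHITE (6,5): turn R to S, flip to black, move to (7,5). |black|=9
Step 10: on WHITE (7,5): turn R to W, flip to black, move to (7,4). |black|=10
Step 11: on WHITE (7,4): turn R to N, flip to black, move to (6,4). |black|=11
Step 12: on WHITE (6,4): turn R to E, flip to black, move to (6,5). |black|=12

Answer: BLACK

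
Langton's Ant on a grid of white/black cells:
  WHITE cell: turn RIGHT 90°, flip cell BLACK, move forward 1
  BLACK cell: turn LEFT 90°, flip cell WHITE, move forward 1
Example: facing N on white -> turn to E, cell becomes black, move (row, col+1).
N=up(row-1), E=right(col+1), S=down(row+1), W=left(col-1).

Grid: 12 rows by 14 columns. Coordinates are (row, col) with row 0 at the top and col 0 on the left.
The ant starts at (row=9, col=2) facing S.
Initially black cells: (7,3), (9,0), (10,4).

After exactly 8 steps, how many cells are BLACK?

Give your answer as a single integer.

Step 1: on WHITE (9,2): turn R to W, flip to black, move to (9,1). |black|=4
Step 2: on WHITE (9,1): turn R to N, flip to black, move to (8,1). |black|=5
Step 3: on WHITE (8,1): turn R to E, flip to black, move to (8,2). |black|=6
Step 4: on WHITE (8,2): turn R to S, flip to black, move to (9,2). |black|=7
Step 5: on BLACK (9,2): turn L to E, flip to white, move to (9,3). |black|=6
Step 6: on WHITE (9,3): turn R to S, flip to black, move to (10,3). |black|=7
Step 7: on WHITE (10,3): turn R to W, flip to black, move to (10,2). |black|=8
Step 8: on WHITE (10,2): turn R to N, flip to black, move to (9,2). |black|=9

Answer: 9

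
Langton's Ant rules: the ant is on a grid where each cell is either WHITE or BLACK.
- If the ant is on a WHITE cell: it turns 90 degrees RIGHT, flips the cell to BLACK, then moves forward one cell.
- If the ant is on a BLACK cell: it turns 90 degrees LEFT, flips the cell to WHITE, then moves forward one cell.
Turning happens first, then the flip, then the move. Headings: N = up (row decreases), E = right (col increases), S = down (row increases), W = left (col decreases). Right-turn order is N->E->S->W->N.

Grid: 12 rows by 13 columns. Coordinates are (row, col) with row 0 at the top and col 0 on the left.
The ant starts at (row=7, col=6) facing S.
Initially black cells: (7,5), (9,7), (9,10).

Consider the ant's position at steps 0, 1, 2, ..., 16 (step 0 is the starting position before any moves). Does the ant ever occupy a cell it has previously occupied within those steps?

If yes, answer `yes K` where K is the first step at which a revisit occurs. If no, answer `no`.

Answer: yes 5

Derivation:
Step 1: on WHITE (7,6): turn R to W, flip to black, move to (7,5). |black|=4 — new cell
Step 2: on BLACK (7,5): turn L to S, flip to white, move to (8,5). |black|=3 — new cell
Step 3: on WHITE (8,5): turn R to W, flip to black, move to (8,4). |black|=4 — new cell
Step 4: on WHITE (8,4): turn R to N, flip to black, move to (7,4). |black|=5 — new cell
Step 5: on WHITE (7,4): turn R to E, flip to black, move to (7,5). |black|=6 — REVISIT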